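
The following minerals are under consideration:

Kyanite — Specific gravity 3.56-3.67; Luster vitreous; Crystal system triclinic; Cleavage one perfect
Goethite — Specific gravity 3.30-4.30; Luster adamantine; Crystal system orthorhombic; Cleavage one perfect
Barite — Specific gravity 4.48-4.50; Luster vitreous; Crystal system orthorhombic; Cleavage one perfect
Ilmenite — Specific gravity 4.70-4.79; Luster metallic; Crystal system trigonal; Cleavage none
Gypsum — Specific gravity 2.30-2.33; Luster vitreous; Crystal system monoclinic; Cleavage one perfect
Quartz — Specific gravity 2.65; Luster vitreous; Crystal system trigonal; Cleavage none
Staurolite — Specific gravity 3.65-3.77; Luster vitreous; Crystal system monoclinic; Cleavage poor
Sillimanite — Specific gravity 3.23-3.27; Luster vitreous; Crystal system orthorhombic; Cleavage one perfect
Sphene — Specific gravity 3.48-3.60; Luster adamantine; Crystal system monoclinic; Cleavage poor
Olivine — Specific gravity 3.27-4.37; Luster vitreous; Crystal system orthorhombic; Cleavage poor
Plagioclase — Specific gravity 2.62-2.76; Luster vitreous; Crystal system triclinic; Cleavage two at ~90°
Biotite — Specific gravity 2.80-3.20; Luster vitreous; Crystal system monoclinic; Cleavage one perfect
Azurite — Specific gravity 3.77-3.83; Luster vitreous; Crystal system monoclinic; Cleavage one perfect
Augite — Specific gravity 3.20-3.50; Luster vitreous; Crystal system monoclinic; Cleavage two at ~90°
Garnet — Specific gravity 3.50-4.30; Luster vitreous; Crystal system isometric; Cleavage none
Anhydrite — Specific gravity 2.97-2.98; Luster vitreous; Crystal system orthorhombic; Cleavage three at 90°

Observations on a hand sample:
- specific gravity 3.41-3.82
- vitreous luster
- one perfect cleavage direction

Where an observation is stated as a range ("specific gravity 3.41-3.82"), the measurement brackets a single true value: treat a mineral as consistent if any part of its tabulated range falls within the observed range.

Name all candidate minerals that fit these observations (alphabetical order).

Specific gravity 3.41-3.82 — narrows the field to Kyanite, Goethite, Staurolite, Sphene, Olivine, Azurite, Augite, Garnet.
Vitreous luster rules out Goethite, Sphene.
One perfect cleavage direction — narrows the field to Kyanite, Azurite.
Consistent with every observation: Azurite, Kyanite.

Azurite, Kyanite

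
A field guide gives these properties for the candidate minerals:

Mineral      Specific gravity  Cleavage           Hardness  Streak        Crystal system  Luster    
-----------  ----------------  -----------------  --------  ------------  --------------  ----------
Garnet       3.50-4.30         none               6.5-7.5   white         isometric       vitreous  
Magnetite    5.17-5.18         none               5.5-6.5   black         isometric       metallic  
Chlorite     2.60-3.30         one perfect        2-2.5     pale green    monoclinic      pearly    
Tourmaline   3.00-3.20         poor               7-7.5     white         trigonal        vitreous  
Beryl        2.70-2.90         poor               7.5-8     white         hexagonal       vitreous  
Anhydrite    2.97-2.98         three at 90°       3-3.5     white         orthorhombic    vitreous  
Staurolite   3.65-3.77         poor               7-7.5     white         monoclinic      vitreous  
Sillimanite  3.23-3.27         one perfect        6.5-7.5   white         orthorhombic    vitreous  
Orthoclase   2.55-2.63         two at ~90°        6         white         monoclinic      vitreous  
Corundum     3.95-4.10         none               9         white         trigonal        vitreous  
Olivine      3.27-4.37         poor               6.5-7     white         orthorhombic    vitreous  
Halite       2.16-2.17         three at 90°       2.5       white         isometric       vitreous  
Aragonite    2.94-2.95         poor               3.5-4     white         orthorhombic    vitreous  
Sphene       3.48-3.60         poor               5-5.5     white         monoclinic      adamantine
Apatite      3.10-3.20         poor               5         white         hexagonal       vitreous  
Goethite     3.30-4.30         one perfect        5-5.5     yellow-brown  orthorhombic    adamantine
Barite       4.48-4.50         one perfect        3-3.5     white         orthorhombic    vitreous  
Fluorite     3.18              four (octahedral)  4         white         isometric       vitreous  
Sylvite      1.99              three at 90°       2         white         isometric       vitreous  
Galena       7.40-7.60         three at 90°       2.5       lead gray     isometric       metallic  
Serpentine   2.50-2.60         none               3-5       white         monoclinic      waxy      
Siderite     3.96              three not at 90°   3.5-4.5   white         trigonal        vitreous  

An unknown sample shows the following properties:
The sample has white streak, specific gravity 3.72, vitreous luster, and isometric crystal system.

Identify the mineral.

White streak is inconsistent with Magnetite, Chlorite, Goethite, Galena.
Specific gravity 3.72 — leaves Garnet, Staurolite, Olivine.
Vitreous luster — consistent with all remaining minerals.
Isometric crystal system — only Garnet remains.
Garnet is the sole remaining match.

Garnet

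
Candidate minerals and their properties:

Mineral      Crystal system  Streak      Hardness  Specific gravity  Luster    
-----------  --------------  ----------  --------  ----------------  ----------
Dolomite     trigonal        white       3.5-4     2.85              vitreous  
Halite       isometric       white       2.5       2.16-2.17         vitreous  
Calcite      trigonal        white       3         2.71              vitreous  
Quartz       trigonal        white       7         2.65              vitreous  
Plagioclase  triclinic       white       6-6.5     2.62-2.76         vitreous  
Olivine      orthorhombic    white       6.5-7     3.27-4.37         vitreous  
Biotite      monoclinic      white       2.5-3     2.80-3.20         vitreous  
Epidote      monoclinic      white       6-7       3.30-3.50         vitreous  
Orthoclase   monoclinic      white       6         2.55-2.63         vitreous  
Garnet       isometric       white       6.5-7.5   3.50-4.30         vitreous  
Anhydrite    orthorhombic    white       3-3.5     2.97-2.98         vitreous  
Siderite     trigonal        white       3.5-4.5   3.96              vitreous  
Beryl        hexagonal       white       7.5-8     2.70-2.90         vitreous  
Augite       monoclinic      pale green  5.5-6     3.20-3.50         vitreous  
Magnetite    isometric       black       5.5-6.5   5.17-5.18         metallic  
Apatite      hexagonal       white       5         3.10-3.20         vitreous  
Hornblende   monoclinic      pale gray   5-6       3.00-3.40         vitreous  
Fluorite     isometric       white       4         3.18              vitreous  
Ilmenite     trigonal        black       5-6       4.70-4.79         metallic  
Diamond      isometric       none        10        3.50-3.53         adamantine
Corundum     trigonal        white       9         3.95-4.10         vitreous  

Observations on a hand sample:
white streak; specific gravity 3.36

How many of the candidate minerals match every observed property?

White streak is inconsistent with Augite, Magnetite, Hornblende, Ilmenite, Diamond.
Specific gravity 3.36: narrows the field to Olivine, Epidote.
Remaining candidates: Epidote, Olivine.
That is 2 minerals.

2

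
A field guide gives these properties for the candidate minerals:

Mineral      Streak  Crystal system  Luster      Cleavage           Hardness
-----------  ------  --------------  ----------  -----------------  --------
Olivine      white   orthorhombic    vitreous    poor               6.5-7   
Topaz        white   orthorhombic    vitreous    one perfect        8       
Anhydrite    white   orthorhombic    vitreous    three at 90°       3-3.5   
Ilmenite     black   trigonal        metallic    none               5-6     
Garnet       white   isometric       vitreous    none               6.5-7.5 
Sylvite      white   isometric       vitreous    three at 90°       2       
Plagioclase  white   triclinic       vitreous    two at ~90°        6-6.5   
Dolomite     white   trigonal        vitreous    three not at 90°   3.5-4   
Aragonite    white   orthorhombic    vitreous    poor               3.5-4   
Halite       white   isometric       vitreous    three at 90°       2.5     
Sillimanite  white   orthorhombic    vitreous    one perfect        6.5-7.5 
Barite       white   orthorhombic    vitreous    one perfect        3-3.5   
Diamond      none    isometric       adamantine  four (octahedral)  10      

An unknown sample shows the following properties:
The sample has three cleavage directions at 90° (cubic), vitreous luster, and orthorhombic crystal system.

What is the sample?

Anhydrite

Three cleavage directions at 90° (cubic) — only Anhydrite, Sylvite, Halite remain.
Vitreous luster — every remaining candidate is consistent.
Orthorhombic crystal system — leaves Anhydrite.
Only Anhydrite satisfies all observations.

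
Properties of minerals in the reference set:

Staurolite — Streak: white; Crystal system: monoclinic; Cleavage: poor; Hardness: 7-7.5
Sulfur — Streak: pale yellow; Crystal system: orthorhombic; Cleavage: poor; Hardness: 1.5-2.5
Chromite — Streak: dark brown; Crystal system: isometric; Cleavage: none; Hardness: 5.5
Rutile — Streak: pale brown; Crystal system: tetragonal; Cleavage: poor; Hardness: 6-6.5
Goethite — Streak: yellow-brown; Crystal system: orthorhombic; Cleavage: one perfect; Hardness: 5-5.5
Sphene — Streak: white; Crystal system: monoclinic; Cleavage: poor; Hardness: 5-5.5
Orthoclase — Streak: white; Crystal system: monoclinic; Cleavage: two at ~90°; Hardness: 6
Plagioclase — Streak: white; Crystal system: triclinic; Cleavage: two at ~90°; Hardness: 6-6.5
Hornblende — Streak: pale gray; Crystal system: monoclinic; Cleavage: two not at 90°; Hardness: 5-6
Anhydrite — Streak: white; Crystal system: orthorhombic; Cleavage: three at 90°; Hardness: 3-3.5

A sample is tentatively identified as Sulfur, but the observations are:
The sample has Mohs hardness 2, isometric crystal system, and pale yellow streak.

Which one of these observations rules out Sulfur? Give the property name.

Mohs hardness 2: Sulfur has hardness 1.5-2.5 — matches.
Isometric crystal system: Sulfur has orthorhombic system — outside the reference range.
Pale yellow streak: Sulfur has pale yellow streak — matches.
The crystal system is the one property that does not fit.

crystal system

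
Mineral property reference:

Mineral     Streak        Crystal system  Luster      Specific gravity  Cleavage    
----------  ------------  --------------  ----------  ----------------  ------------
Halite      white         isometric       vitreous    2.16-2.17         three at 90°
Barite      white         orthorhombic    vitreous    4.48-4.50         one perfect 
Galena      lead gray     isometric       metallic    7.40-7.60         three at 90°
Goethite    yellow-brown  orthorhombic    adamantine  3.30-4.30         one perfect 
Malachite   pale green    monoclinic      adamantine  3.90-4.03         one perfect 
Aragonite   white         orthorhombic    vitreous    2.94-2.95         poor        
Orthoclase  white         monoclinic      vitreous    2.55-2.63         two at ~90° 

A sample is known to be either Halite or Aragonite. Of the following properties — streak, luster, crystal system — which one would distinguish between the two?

Streak: both white — identical.
Luster: both vitreous — identical.
Crystal system: Halite isometric, Aragonite orthorhombic — these differ.
Only crystal system differs between Halite and Aragonite among the listed tests.

crystal system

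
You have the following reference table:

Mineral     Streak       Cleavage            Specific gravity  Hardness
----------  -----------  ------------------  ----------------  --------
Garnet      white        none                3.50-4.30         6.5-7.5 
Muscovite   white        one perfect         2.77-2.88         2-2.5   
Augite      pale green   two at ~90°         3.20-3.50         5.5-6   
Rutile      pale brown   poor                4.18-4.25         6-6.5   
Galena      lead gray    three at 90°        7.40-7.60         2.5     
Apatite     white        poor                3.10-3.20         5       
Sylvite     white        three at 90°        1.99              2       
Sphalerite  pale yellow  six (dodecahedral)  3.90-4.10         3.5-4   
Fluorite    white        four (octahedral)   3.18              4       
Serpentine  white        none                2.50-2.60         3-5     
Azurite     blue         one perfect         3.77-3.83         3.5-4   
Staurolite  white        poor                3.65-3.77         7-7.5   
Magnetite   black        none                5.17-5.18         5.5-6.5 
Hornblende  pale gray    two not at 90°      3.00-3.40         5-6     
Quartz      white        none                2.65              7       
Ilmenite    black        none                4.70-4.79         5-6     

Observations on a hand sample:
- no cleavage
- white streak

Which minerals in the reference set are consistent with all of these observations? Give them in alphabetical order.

No cleavage: narrows the field to Garnet, Serpentine, Magnetite, Quartz, Ilmenite.
White streak rules out Magnetite, Ilmenite.
Consistent with every observation: Garnet, Quartz, Serpentine.

Garnet, Quartz, Serpentine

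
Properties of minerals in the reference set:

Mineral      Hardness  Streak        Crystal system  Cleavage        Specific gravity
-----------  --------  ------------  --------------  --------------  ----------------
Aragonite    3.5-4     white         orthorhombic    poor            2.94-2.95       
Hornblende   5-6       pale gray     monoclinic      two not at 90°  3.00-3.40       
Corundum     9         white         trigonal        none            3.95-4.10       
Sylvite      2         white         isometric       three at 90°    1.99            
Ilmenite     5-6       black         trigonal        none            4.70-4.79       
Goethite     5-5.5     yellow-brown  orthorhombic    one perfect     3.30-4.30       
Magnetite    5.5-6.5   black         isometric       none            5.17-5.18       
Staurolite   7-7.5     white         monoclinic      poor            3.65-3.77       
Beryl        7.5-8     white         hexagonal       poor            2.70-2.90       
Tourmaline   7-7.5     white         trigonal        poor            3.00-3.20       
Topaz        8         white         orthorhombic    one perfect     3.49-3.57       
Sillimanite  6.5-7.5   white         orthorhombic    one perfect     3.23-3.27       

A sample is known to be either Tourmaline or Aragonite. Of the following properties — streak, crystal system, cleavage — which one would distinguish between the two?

Streak: both white — same for both.
Crystal system: Tourmaline trigonal, Aragonite orthorhombic — these differ.
Cleavage: both poor — same for both.
Only crystal system differs between Tourmaline and Aragonite among the listed tests.

crystal system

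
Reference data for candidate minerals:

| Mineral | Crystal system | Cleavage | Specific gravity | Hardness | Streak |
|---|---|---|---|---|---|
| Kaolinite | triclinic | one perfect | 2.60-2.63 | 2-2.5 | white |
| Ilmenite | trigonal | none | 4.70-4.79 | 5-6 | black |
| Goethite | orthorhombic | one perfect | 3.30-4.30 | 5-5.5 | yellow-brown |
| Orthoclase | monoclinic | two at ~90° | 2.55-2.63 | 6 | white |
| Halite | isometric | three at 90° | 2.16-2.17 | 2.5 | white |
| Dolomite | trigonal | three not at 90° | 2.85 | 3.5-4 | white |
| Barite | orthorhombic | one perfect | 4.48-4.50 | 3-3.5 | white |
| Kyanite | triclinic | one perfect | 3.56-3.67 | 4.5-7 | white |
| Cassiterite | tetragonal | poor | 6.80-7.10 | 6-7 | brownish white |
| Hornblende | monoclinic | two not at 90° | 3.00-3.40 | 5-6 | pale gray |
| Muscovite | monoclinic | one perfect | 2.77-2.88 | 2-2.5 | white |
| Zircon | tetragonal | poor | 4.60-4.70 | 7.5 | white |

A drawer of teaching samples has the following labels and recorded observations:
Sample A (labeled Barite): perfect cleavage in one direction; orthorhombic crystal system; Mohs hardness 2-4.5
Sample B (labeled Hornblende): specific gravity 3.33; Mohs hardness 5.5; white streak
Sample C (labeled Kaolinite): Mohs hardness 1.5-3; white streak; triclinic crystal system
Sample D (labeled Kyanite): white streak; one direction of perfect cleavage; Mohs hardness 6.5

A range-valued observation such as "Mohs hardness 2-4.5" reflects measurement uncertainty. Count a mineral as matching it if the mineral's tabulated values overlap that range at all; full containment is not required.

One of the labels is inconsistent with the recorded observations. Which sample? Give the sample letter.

Sample A: observations are consistent with Barite.
Sample B: white streak is outside the reference for Hornblende (pale gray streak) — mislabeled.
Sample C: observations are consistent with Kaolinite.
Sample D: observations are consistent with Kyanite.
Sample B is the mislabeled one.

B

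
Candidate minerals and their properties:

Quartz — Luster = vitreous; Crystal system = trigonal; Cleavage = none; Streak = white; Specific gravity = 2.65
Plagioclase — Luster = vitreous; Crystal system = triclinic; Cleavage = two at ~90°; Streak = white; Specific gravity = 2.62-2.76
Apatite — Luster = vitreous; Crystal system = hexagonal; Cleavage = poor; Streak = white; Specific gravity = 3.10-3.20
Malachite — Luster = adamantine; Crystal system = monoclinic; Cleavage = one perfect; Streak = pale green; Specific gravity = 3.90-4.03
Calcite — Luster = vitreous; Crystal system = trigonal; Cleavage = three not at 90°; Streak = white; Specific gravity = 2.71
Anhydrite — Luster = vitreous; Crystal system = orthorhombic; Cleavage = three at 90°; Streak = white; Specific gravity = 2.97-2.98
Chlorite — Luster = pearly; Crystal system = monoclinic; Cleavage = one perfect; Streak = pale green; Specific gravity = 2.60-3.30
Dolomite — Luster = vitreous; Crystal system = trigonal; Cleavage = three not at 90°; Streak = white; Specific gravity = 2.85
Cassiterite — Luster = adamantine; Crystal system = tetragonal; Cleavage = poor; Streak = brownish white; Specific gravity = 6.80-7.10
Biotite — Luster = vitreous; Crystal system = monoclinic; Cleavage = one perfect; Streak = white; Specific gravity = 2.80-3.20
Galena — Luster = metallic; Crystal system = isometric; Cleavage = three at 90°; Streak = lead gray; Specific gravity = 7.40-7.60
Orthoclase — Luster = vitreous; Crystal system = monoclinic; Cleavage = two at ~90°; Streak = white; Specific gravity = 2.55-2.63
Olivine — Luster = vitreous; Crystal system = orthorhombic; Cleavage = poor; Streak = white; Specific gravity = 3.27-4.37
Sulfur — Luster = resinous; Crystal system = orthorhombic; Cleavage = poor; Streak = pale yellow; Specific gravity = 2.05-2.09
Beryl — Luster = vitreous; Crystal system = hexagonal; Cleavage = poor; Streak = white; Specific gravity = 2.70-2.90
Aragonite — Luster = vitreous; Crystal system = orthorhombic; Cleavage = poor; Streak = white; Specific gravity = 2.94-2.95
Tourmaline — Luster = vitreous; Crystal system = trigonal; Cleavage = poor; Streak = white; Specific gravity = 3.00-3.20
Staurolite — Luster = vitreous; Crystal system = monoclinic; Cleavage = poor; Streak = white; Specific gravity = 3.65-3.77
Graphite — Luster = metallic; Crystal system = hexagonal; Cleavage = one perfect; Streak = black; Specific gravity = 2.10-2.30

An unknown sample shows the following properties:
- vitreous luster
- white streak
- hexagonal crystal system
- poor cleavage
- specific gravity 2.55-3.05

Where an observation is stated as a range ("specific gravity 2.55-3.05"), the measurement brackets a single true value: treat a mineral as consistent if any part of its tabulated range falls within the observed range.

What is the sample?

Beryl

Vitreous luster is inconsistent with Malachite, Chlorite, Cassiterite, Galena, Sulfur, Graphite.
White streak: all remaining candidates fit.
Hexagonal crystal system: leaves Apatite, Beryl.
Poor cleavage: no further eliminations.
Specific gravity 2.55-3.05 excludes Apatite.
Only Beryl satisfies all observations.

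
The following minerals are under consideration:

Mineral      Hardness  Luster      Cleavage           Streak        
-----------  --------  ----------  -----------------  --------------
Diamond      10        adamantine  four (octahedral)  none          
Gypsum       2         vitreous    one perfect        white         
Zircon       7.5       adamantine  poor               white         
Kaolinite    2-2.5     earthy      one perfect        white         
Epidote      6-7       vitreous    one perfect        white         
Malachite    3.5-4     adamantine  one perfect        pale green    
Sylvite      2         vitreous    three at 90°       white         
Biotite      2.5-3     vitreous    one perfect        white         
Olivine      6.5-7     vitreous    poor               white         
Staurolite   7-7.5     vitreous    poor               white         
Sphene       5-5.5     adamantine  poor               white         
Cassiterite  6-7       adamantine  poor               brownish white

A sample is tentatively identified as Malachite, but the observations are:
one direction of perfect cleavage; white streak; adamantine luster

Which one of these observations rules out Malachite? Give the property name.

One direction of perfect cleavage: Malachite has cleavage one perfect — consistent.
White streak: Malachite has pale green streak — does not match.
Adamantine luster: Malachite has adamantine luster — consistent.
The streak is the one property that does not fit.

streak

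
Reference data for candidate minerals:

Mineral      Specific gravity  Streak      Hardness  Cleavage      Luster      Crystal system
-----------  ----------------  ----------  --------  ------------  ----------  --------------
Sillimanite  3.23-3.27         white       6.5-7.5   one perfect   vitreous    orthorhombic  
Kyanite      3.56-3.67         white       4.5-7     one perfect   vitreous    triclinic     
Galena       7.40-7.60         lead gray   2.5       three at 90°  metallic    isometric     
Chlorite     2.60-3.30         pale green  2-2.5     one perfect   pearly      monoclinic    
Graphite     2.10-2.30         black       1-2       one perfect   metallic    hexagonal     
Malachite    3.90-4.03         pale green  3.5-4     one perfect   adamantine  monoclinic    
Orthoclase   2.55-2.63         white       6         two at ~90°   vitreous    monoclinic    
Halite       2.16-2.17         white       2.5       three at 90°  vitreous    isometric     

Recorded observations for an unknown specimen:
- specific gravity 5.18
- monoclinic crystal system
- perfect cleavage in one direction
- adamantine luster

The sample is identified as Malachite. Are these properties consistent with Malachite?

Inconsistent

Specific gravity 5.18 — Malachite has SG 3.90-4.03; inconsistent.
Monoclinic crystal system — fits Malachite (monoclinic system).
Perfect cleavage in one direction — fits Malachite (cleavage one perfect).
Adamantine luster — fits Malachite (adamantine luster).
Specific gravity alone is enough to reject Malachite.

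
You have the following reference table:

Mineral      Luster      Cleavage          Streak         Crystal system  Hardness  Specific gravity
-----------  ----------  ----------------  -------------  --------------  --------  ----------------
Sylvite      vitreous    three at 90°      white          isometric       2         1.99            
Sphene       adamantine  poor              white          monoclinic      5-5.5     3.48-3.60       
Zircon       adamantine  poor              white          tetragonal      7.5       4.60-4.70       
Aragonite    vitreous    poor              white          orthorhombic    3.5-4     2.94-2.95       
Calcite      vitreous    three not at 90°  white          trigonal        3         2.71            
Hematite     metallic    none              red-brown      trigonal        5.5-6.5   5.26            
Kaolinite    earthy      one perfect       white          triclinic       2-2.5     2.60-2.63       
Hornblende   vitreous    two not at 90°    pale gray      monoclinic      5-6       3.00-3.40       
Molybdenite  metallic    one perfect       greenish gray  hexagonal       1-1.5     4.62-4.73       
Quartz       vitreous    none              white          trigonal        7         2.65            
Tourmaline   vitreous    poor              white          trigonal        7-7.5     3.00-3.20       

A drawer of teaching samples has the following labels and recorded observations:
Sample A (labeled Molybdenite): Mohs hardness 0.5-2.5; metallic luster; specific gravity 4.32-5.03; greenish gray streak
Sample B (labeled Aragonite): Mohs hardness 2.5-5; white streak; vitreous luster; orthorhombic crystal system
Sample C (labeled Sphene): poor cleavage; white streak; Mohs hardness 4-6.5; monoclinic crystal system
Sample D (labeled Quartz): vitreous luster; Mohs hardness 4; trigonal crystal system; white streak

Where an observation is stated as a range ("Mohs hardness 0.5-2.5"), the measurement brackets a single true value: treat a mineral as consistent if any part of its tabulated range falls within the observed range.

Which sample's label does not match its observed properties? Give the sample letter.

Sample A: nothing contradicts Molybdenite.
Sample B: nothing contradicts Aragonite.
Sample C: nothing contradicts Sphene.
Sample D: Mohs hardness 4 is outside the reference for Quartz (hardness 7) — mislabeled.
Only sample D is inconsistent with its label.

D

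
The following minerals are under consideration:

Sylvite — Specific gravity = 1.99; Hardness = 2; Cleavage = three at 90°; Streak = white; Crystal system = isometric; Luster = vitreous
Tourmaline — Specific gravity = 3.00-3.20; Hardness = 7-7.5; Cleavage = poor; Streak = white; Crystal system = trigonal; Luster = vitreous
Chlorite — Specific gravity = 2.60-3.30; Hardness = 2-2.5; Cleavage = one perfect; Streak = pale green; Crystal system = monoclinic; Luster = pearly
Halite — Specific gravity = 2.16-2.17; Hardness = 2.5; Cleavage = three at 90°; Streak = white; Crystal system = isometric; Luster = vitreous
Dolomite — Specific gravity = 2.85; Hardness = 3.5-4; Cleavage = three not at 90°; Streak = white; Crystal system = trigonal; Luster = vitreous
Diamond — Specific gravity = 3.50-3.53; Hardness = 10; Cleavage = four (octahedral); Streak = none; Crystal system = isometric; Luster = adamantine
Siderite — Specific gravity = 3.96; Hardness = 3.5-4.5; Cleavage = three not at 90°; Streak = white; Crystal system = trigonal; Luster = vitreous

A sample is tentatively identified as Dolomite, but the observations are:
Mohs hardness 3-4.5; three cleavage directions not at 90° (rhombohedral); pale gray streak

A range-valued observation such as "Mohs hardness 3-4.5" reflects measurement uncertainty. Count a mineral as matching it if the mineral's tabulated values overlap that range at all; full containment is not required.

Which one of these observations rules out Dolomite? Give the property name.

streak

Mohs hardness 3-4.5: Dolomite has hardness 3.5-4 — agrees.
Three cleavage directions not at 90° (rhombohedral): Dolomite has cleavage three not at 90° — agrees.
Pale gray streak: Dolomite has white streak — inconsistent.
Everything matches except the streak.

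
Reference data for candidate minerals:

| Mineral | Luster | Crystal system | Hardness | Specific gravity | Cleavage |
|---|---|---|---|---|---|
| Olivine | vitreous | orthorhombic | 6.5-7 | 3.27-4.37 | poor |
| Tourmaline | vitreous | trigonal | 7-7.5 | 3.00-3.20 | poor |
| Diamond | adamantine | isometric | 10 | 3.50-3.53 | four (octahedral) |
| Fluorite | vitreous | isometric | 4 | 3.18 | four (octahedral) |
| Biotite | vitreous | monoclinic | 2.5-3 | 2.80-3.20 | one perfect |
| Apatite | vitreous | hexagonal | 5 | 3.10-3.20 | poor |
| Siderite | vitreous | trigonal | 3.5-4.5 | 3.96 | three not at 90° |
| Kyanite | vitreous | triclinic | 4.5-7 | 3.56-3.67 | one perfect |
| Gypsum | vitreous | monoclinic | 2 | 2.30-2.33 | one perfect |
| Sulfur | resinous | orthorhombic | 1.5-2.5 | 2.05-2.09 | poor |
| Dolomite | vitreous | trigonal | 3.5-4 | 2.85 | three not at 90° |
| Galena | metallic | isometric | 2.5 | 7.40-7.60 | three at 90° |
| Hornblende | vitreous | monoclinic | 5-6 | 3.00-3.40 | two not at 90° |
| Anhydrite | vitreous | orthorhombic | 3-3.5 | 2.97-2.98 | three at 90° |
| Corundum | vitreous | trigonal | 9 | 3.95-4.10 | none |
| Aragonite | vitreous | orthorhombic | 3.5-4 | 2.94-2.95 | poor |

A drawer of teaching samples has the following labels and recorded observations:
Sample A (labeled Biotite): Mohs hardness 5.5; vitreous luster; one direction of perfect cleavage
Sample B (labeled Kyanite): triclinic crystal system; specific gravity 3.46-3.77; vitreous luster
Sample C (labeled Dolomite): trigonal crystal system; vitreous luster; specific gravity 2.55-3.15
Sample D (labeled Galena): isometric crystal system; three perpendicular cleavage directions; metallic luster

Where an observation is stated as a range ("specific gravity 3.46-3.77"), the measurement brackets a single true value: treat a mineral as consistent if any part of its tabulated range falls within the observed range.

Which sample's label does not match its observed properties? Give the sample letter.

Sample A: Biotite has hardness 2.5-3, but the record shows Mohs hardness 5.5 — this label is wrong.
Sample B: every observation is compatible with the reference values for Kyanite.
Sample C: every observation is compatible with the reference values for Dolomite.
Sample D: every observation is compatible with the reference values for Galena.
Sample A is the mislabeled one.

A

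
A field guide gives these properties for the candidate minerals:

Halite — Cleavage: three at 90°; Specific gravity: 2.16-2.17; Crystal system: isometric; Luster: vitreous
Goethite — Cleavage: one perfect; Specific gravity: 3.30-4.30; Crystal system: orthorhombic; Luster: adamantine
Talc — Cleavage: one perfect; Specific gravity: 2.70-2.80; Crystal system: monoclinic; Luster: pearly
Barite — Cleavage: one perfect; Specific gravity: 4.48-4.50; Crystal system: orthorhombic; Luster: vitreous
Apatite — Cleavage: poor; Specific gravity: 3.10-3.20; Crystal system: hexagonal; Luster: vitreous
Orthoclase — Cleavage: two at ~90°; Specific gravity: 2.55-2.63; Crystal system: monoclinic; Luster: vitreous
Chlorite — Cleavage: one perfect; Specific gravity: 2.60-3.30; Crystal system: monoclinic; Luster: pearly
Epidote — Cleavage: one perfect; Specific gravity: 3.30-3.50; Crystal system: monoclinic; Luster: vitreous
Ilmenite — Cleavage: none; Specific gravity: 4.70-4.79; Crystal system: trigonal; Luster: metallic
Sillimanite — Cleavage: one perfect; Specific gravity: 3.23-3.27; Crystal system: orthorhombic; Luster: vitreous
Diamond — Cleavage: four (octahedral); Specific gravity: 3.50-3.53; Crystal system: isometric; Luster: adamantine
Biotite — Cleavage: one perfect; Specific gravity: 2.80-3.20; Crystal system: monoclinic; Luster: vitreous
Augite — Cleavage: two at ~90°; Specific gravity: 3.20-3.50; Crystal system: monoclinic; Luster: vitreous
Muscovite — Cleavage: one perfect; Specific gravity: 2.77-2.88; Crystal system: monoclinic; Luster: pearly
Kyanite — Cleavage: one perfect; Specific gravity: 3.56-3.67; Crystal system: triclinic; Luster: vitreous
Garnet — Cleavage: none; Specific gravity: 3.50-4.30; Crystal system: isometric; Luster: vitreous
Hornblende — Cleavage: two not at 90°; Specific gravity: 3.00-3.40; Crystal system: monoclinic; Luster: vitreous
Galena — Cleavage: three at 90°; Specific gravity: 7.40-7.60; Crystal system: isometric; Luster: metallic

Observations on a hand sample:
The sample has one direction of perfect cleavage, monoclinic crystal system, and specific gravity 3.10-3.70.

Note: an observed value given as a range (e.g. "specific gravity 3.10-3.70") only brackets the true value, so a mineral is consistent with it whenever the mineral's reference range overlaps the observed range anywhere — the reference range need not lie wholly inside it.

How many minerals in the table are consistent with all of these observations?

One direction of perfect cleavage: Goethite, Talc, Barite, Chlorite, Epidote, Sillimanite, Biotite, Muscovite, Kyanite remain.
Monoclinic crystal system eliminates Goethite, Barite, Sillimanite, Kyanite.
Specific gravity 3.10-3.70 excludes Talc, Muscovite.
Remaining candidates: Biotite, Chlorite, Epidote.
That is 3 minerals.

3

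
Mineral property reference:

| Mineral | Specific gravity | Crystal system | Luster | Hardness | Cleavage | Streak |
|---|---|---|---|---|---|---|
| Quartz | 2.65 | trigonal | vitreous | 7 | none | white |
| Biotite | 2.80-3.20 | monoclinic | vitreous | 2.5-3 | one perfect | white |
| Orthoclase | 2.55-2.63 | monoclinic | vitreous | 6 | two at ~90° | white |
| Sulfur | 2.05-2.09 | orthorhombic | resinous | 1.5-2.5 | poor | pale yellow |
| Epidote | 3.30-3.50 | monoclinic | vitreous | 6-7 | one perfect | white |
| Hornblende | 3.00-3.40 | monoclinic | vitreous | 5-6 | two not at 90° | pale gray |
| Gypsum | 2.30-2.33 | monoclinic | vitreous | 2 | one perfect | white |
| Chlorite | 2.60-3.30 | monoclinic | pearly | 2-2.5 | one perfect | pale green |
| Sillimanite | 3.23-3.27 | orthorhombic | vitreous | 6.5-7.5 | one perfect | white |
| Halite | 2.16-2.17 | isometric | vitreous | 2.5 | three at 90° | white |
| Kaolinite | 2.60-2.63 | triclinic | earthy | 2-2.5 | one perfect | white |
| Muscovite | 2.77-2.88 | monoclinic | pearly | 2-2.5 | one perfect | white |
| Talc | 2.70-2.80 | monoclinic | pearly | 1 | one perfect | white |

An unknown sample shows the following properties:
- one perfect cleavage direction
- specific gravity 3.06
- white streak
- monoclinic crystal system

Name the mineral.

Biotite

One perfect cleavage direction rules out Quartz, Orthoclase, Sulfur, Hornblende, Halite.
Specific gravity 3.06 — narrows the field to Biotite, Chlorite.
White streak eliminates Chlorite.
Monoclinic crystal system — no further eliminations.
Only Biotite satisfies all observations.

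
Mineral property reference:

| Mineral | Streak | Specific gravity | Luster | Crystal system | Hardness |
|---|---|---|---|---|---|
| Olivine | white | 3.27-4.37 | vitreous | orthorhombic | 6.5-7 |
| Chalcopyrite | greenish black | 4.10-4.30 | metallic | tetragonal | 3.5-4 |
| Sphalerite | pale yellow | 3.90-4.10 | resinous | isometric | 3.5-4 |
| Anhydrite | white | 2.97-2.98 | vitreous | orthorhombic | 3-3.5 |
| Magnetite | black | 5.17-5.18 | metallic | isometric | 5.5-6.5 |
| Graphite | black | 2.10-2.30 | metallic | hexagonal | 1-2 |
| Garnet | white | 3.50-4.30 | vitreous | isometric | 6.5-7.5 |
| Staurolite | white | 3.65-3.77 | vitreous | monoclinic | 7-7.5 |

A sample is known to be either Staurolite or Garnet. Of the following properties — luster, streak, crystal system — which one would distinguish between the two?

Luster: both vitreous — shared.
Streak: both white — shared.
Crystal system: Staurolite monoclinic, Garnet isometric — distinct.
Crystal system is the diagnostic property here.

crystal system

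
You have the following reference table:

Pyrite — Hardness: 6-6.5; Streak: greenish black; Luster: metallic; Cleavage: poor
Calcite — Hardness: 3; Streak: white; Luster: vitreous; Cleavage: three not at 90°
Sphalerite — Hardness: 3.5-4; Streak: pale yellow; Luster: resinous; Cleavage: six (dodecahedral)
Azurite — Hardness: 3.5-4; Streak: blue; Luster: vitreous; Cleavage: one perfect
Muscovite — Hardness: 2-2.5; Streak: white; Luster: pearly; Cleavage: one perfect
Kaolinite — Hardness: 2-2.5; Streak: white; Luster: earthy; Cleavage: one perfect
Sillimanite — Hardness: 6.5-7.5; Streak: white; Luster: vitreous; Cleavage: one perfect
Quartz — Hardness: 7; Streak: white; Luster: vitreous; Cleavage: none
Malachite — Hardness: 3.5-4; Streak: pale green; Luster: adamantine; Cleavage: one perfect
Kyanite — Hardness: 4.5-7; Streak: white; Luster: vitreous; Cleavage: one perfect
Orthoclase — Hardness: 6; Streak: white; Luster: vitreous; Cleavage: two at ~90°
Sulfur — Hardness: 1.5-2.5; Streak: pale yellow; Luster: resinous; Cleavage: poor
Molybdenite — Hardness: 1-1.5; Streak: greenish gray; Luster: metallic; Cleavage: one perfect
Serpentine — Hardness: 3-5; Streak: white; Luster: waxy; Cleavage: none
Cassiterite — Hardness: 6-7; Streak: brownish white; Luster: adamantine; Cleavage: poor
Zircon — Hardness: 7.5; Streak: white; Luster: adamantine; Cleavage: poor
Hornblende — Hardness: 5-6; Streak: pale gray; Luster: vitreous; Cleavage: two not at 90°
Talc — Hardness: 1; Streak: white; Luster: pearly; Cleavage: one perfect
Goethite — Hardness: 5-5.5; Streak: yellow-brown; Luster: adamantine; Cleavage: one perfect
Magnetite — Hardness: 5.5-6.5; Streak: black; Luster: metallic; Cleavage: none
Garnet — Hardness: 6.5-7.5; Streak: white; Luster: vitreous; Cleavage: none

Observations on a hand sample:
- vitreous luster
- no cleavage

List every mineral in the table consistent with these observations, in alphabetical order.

Vitreous luster: narrows the field to Calcite, Azurite, Sillimanite, Quartz, Kyanite, Orthoclase, Hornblende, Garnet.
No cleavage: narrows the field to Quartz, Garnet.
Consistent with every observation: Garnet, Quartz.

Garnet, Quartz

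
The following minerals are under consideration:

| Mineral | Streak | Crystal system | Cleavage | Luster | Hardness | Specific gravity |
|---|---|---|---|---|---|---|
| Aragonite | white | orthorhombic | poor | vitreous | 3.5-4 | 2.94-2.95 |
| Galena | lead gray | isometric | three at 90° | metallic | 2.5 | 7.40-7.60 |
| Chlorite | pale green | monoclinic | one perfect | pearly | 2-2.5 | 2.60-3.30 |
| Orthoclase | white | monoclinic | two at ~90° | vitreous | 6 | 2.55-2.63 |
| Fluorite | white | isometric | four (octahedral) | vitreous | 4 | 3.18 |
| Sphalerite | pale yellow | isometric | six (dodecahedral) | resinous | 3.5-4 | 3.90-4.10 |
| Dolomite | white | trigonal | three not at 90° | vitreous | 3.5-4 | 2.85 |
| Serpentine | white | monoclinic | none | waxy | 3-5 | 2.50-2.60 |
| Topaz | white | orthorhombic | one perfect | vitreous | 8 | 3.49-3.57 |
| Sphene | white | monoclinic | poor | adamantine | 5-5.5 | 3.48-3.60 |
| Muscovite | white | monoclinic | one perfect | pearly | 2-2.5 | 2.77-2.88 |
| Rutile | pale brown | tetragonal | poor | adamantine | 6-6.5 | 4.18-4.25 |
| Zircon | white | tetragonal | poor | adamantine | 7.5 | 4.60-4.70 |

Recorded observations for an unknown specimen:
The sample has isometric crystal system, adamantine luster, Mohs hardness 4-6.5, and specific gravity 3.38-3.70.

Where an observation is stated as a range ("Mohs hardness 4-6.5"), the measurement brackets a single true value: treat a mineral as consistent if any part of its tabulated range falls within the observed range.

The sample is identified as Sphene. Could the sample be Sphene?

Isometric crystal system — Sphene has monoclinic system; inconsistent.
Adamantine luster — matches Sphene (adamantine luster).
Mohs hardness 4-6.5 — matches Sphene (hardness 5-5.5).
Specific gravity 3.38-3.70 — matches Sphene (SG 3.48-3.60).
The crystal system observation rules out Sphene.

No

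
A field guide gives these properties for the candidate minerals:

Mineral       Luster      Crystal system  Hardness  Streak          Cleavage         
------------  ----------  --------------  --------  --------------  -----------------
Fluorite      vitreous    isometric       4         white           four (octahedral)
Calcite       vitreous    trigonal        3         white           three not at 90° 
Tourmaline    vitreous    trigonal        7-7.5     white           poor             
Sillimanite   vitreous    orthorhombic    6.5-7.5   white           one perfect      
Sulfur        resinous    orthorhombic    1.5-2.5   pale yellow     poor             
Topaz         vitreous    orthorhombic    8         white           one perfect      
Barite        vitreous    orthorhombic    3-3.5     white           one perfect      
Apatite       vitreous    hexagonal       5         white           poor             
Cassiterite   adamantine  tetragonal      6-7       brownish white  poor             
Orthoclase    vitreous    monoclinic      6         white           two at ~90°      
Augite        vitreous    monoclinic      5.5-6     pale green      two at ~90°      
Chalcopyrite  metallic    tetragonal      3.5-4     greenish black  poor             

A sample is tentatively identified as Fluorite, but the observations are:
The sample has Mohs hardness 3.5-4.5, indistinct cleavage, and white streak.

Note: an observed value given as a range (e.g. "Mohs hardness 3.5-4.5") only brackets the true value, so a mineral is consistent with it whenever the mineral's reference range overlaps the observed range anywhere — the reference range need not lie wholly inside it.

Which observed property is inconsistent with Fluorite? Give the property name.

cleavage

Mohs hardness 3.5-4.5: Fluorite has hardness 4 — matches.
Indistinct cleavage: Fluorite has cleavage four (octahedral) — inconsistent.
White streak: Fluorite has white streak — matches.
Only the cleavage is inconsistent.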